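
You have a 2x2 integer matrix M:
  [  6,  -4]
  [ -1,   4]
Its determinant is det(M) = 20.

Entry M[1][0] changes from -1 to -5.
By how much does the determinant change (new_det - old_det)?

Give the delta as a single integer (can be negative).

Cofactor C_10 = 4
Entry delta = -5 - -1 = -4
Det delta = entry_delta * cofactor = -4 * 4 = -16

Answer: -16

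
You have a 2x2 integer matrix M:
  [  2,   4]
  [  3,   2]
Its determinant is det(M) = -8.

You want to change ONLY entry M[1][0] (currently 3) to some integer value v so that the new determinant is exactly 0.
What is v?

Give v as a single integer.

det is linear in entry M[1][0]: det = old_det + (v - 3) * C_10
Cofactor C_10 = -4
Want det = 0: -8 + (v - 3) * -4 = 0
  (v - 3) = 8 / -4 = -2
  v = 3 + (-2) = 1

Answer: 1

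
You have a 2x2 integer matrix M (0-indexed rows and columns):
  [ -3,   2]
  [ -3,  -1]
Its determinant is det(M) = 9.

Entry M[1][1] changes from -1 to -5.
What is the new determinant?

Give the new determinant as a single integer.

det is linear in row 1: changing M[1][1] by delta changes det by delta * cofactor(1,1).
Cofactor C_11 = (-1)^(1+1) * minor(1,1) = -3
Entry delta = -5 - -1 = -4
Det delta = -4 * -3 = 12
New det = 9 + 12 = 21

Answer: 21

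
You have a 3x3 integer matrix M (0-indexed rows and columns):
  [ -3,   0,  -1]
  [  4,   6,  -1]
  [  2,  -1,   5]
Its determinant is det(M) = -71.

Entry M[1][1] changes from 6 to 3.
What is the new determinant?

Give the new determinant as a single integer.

det is linear in row 1: changing M[1][1] by delta changes det by delta * cofactor(1,1).
Cofactor C_11 = (-1)^(1+1) * minor(1,1) = -13
Entry delta = 3 - 6 = -3
Det delta = -3 * -13 = 39
New det = -71 + 39 = -32

Answer: -32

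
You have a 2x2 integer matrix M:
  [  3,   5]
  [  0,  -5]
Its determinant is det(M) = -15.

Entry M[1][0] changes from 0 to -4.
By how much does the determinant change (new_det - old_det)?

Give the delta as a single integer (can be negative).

Cofactor C_10 = -5
Entry delta = -4 - 0 = -4
Det delta = entry_delta * cofactor = -4 * -5 = 20

Answer: 20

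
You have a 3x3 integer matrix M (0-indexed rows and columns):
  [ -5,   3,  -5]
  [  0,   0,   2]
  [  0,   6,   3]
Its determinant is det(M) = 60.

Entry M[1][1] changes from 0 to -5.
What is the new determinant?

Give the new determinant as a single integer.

Answer: 135

Derivation:
det is linear in row 1: changing M[1][1] by delta changes det by delta * cofactor(1,1).
Cofactor C_11 = (-1)^(1+1) * minor(1,1) = -15
Entry delta = -5 - 0 = -5
Det delta = -5 * -15 = 75
New det = 60 + 75 = 135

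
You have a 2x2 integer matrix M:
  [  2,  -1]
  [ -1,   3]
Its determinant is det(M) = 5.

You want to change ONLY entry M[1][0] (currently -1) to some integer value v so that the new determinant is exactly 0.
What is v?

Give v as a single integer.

det is linear in entry M[1][0]: det = old_det + (v - -1) * C_10
Cofactor C_10 = 1
Want det = 0: 5 + (v - -1) * 1 = 0
  (v - -1) = -5 / 1 = -5
  v = -1 + (-5) = -6

Answer: -6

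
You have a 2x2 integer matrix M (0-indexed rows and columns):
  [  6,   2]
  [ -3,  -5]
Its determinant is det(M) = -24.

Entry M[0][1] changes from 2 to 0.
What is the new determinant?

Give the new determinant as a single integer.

Answer: -30

Derivation:
det is linear in row 0: changing M[0][1] by delta changes det by delta * cofactor(0,1).
Cofactor C_01 = (-1)^(0+1) * minor(0,1) = 3
Entry delta = 0 - 2 = -2
Det delta = -2 * 3 = -6
New det = -24 + -6 = -30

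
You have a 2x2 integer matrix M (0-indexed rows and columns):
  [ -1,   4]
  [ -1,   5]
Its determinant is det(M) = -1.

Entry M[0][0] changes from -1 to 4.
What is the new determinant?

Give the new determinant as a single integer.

det is linear in row 0: changing M[0][0] by delta changes det by delta * cofactor(0,0).
Cofactor C_00 = (-1)^(0+0) * minor(0,0) = 5
Entry delta = 4 - -1 = 5
Det delta = 5 * 5 = 25
New det = -1 + 25 = 24

Answer: 24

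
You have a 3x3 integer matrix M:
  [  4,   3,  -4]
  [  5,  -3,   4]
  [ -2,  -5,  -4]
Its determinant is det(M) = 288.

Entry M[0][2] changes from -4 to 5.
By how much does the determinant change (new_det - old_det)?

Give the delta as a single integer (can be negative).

Cofactor C_02 = -31
Entry delta = 5 - -4 = 9
Det delta = entry_delta * cofactor = 9 * -31 = -279

Answer: -279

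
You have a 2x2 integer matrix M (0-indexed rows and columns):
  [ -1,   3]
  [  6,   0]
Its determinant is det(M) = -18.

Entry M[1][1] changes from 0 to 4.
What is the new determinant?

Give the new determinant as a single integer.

det is linear in row 1: changing M[1][1] by delta changes det by delta * cofactor(1,1).
Cofactor C_11 = (-1)^(1+1) * minor(1,1) = -1
Entry delta = 4 - 0 = 4
Det delta = 4 * -1 = -4
New det = -18 + -4 = -22

Answer: -22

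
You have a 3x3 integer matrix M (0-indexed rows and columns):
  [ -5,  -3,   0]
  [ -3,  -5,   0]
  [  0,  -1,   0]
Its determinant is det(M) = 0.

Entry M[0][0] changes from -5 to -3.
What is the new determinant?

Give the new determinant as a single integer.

det is linear in row 0: changing M[0][0] by delta changes det by delta * cofactor(0,0).
Cofactor C_00 = (-1)^(0+0) * minor(0,0) = 0
Entry delta = -3 - -5 = 2
Det delta = 2 * 0 = 0
New det = 0 + 0 = 0

Answer: 0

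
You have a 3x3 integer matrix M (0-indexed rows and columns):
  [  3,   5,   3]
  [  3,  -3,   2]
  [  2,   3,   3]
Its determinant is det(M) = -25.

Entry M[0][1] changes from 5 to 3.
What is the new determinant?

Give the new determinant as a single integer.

det is linear in row 0: changing M[0][1] by delta changes det by delta * cofactor(0,1).
Cofactor C_01 = (-1)^(0+1) * minor(0,1) = -5
Entry delta = 3 - 5 = -2
Det delta = -2 * -5 = 10
New det = -25 + 10 = -15

Answer: -15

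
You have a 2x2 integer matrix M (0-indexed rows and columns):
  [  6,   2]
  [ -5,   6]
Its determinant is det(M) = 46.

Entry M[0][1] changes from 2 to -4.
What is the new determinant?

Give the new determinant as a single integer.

det is linear in row 0: changing M[0][1] by delta changes det by delta * cofactor(0,1).
Cofactor C_01 = (-1)^(0+1) * minor(0,1) = 5
Entry delta = -4 - 2 = -6
Det delta = -6 * 5 = -30
New det = 46 + -30 = 16

Answer: 16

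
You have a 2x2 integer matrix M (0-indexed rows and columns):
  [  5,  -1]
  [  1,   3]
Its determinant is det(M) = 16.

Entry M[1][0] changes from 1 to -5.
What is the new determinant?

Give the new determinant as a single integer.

Answer: 10

Derivation:
det is linear in row 1: changing M[1][0] by delta changes det by delta * cofactor(1,0).
Cofactor C_10 = (-1)^(1+0) * minor(1,0) = 1
Entry delta = -5 - 1 = -6
Det delta = -6 * 1 = -6
New det = 16 + -6 = 10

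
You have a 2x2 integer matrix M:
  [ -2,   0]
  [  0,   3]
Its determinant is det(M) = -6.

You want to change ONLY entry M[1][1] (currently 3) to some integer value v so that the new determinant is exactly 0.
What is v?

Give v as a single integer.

det is linear in entry M[1][1]: det = old_det + (v - 3) * C_11
Cofactor C_11 = -2
Want det = 0: -6 + (v - 3) * -2 = 0
  (v - 3) = 6 / -2 = -3
  v = 3 + (-3) = 0

Answer: 0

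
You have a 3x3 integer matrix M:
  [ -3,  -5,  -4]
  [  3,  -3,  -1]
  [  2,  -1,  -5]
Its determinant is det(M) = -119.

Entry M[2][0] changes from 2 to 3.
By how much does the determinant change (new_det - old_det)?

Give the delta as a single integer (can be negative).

Answer: -7

Derivation:
Cofactor C_20 = -7
Entry delta = 3 - 2 = 1
Det delta = entry_delta * cofactor = 1 * -7 = -7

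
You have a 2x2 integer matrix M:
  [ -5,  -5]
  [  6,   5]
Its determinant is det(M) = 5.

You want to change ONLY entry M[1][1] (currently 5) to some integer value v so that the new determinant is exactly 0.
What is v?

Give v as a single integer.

det is linear in entry M[1][1]: det = old_det + (v - 5) * C_11
Cofactor C_11 = -5
Want det = 0: 5 + (v - 5) * -5 = 0
  (v - 5) = -5 / -5 = 1
  v = 5 + (1) = 6

Answer: 6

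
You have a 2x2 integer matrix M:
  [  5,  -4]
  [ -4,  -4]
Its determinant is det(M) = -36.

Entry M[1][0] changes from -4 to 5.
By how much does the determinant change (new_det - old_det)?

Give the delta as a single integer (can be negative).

Answer: 36

Derivation:
Cofactor C_10 = 4
Entry delta = 5 - -4 = 9
Det delta = entry_delta * cofactor = 9 * 4 = 36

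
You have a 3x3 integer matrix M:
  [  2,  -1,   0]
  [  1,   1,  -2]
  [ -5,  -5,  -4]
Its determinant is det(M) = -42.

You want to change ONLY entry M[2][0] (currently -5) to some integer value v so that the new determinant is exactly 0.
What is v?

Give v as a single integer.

det is linear in entry M[2][0]: det = old_det + (v - -5) * C_20
Cofactor C_20 = 2
Want det = 0: -42 + (v - -5) * 2 = 0
  (v - -5) = 42 / 2 = 21
  v = -5 + (21) = 16

Answer: 16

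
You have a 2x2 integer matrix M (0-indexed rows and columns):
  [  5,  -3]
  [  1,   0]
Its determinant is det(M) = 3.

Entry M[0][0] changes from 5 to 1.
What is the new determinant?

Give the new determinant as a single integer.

Answer: 3

Derivation:
det is linear in row 0: changing M[0][0] by delta changes det by delta * cofactor(0,0).
Cofactor C_00 = (-1)^(0+0) * minor(0,0) = 0
Entry delta = 1 - 5 = -4
Det delta = -4 * 0 = 0
New det = 3 + 0 = 3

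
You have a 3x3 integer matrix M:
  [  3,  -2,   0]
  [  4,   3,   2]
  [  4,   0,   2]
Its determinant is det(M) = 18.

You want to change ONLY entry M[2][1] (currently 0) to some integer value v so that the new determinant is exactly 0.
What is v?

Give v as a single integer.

det is linear in entry M[2][1]: det = old_det + (v - 0) * C_21
Cofactor C_21 = -6
Want det = 0: 18 + (v - 0) * -6 = 0
  (v - 0) = -18 / -6 = 3
  v = 0 + (3) = 3

Answer: 3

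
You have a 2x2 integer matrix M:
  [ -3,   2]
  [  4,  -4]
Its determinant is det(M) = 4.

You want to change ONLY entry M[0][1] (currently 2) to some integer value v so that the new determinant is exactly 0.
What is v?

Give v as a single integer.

det is linear in entry M[0][1]: det = old_det + (v - 2) * C_01
Cofactor C_01 = -4
Want det = 0: 4 + (v - 2) * -4 = 0
  (v - 2) = -4 / -4 = 1
  v = 2 + (1) = 3

Answer: 3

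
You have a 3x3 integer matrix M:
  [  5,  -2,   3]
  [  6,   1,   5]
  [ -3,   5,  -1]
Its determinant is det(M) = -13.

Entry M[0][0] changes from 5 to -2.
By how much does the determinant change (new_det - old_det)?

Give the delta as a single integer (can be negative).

Answer: 182

Derivation:
Cofactor C_00 = -26
Entry delta = -2 - 5 = -7
Det delta = entry_delta * cofactor = -7 * -26 = 182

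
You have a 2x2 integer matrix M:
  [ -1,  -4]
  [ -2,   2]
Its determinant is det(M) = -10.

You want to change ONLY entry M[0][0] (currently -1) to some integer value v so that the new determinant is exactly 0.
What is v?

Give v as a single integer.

Answer: 4

Derivation:
det is linear in entry M[0][0]: det = old_det + (v - -1) * C_00
Cofactor C_00 = 2
Want det = 0: -10 + (v - -1) * 2 = 0
  (v - -1) = 10 / 2 = 5
  v = -1 + (5) = 4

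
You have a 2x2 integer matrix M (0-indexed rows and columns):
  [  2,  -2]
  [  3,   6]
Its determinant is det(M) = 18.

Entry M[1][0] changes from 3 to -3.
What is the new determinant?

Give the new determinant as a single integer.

det is linear in row 1: changing M[1][0] by delta changes det by delta * cofactor(1,0).
Cofactor C_10 = (-1)^(1+0) * minor(1,0) = 2
Entry delta = -3 - 3 = -6
Det delta = -6 * 2 = -12
New det = 18 + -12 = 6

Answer: 6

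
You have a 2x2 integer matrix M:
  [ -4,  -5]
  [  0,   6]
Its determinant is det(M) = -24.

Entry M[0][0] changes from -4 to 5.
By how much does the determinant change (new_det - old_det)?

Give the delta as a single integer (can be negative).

Cofactor C_00 = 6
Entry delta = 5 - -4 = 9
Det delta = entry_delta * cofactor = 9 * 6 = 54

Answer: 54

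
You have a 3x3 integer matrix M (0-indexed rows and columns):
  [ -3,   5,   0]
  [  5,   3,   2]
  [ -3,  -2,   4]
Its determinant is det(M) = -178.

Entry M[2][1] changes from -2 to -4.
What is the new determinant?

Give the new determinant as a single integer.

Answer: -190

Derivation:
det is linear in row 2: changing M[2][1] by delta changes det by delta * cofactor(2,1).
Cofactor C_21 = (-1)^(2+1) * minor(2,1) = 6
Entry delta = -4 - -2 = -2
Det delta = -2 * 6 = -12
New det = -178 + -12 = -190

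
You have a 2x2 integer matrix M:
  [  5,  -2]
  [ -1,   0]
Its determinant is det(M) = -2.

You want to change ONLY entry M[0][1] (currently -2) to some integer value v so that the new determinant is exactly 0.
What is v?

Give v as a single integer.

det is linear in entry M[0][1]: det = old_det + (v - -2) * C_01
Cofactor C_01 = 1
Want det = 0: -2 + (v - -2) * 1 = 0
  (v - -2) = 2 / 1 = 2
  v = -2 + (2) = 0

Answer: 0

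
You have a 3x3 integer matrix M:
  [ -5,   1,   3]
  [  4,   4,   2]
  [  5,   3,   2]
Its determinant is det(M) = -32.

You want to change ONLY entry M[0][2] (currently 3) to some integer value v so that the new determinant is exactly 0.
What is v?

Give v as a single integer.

det is linear in entry M[0][2]: det = old_det + (v - 3) * C_02
Cofactor C_02 = -8
Want det = 0: -32 + (v - 3) * -8 = 0
  (v - 3) = 32 / -8 = -4
  v = 3 + (-4) = -1

Answer: -1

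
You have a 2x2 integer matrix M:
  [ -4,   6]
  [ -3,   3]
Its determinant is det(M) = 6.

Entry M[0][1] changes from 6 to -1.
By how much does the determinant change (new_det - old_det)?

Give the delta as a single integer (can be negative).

Cofactor C_01 = 3
Entry delta = -1 - 6 = -7
Det delta = entry_delta * cofactor = -7 * 3 = -21

Answer: -21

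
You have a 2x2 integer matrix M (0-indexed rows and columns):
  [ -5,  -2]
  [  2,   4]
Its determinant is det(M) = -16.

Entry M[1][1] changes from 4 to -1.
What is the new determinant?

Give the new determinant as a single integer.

det is linear in row 1: changing M[1][1] by delta changes det by delta * cofactor(1,1).
Cofactor C_11 = (-1)^(1+1) * minor(1,1) = -5
Entry delta = -1 - 4 = -5
Det delta = -5 * -5 = 25
New det = -16 + 25 = 9

Answer: 9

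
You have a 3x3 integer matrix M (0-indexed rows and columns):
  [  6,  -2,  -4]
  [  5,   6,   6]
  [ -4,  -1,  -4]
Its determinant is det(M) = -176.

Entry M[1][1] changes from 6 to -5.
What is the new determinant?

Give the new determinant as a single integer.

det is linear in row 1: changing M[1][1] by delta changes det by delta * cofactor(1,1).
Cofactor C_11 = (-1)^(1+1) * minor(1,1) = -40
Entry delta = -5 - 6 = -11
Det delta = -11 * -40 = 440
New det = -176 + 440 = 264

Answer: 264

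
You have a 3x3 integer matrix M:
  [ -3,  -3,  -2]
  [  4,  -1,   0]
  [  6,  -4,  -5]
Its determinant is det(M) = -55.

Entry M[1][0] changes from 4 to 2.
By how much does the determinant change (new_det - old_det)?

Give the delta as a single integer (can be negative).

Cofactor C_10 = -7
Entry delta = 2 - 4 = -2
Det delta = entry_delta * cofactor = -2 * -7 = 14

Answer: 14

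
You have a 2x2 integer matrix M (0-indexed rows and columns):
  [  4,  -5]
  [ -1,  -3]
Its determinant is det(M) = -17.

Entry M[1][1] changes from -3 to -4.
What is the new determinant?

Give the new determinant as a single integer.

Answer: -21

Derivation:
det is linear in row 1: changing M[1][1] by delta changes det by delta * cofactor(1,1).
Cofactor C_11 = (-1)^(1+1) * minor(1,1) = 4
Entry delta = -4 - -3 = -1
Det delta = -1 * 4 = -4
New det = -17 + -4 = -21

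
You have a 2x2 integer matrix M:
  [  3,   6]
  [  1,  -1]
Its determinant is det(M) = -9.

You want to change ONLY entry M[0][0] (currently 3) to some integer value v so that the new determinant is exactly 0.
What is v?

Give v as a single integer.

Answer: -6

Derivation:
det is linear in entry M[0][0]: det = old_det + (v - 3) * C_00
Cofactor C_00 = -1
Want det = 0: -9 + (v - 3) * -1 = 0
  (v - 3) = 9 / -1 = -9
  v = 3 + (-9) = -6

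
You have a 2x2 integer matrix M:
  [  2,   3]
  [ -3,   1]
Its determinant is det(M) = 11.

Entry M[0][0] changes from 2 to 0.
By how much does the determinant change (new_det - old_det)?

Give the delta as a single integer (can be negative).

Answer: -2

Derivation:
Cofactor C_00 = 1
Entry delta = 0 - 2 = -2
Det delta = entry_delta * cofactor = -2 * 1 = -2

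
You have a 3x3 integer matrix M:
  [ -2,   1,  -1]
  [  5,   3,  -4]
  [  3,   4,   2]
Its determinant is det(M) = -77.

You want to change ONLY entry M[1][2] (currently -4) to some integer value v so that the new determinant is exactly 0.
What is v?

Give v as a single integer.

Answer: 3

Derivation:
det is linear in entry M[1][2]: det = old_det + (v - -4) * C_12
Cofactor C_12 = 11
Want det = 0: -77 + (v - -4) * 11 = 0
  (v - -4) = 77 / 11 = 7
  v = -4 + (7) = 3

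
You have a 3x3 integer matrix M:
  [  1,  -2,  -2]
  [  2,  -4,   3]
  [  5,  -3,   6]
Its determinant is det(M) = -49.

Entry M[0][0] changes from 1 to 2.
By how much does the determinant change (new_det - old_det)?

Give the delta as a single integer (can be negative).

Cofactor C_00 = -15
Entry delta = 2 - 1 = 1
Det delta = entry_delta * cofactor = 1 * -15 = -15

Answer: -15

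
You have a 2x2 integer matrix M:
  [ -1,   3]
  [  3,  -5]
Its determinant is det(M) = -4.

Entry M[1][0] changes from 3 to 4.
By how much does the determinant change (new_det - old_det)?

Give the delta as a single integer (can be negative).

Cofactor C_10 = -3
Entry delta = 4 - 3 = 1
Det delta = entry_delta * cofactor = 1 * -3 = -3

Answer: -3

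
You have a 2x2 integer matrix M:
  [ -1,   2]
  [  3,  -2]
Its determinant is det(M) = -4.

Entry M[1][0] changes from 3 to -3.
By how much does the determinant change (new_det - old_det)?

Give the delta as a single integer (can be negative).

Answer: 12

Derivation:
Cofactor C_10 = -2
Entry delta = -3 - 3 = -6
Det delta = entry_delta * cofactor = -6 * -2 = 12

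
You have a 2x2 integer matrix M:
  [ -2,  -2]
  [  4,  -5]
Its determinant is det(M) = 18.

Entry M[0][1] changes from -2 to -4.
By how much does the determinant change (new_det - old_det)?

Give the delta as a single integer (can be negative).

Cofactor C_01 = -4
Entry delta = -4 - -2 = -2
Det delta = entry_delta * cofactor = -2 * -4 = 8

Answer: 8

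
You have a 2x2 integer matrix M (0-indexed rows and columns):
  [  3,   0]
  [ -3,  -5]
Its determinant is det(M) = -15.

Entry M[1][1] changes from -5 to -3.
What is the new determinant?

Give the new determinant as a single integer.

Answer: -9

Derivation:
det is linear in row 1: changing M[1][1] by delta changes det by delta * cofactor(1,1).
Cofactor C_11 = (-1)^(1+1) * minor(1,1) = 3
Entry delta = -3 - -5 = 2
Det delta = 2 * 3 = 6
New det = -15 + 6 = -9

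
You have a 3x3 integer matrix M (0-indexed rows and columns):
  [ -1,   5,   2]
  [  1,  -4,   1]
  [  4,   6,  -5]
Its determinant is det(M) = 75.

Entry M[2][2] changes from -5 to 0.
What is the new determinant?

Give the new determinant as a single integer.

Answer: 70

Derivation:
det is linear in row 2: changing M[2][2] by delta changes det by delta * cofactor(2,2).
Cofactor C_22 = (-1)^(2+2) * minor(2,2) = -1
Entry delta = 0 - -5 = 5
Det delta = 5 * -1 = -5
New det = 75 + -5 = 70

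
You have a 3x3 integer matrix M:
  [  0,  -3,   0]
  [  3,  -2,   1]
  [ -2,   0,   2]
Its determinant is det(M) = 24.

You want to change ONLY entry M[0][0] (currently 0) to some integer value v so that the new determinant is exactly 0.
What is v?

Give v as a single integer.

det is linear in entry M[0][0]: det = old_det + (v - 0) * C_00
Cofactor C_00 = -4
Want det = 0: 24 + (v - 0) * -4 = 0
  (v - 0) = -24 / -4 = 6
  v = 0 + (6) = 6

Answer: 6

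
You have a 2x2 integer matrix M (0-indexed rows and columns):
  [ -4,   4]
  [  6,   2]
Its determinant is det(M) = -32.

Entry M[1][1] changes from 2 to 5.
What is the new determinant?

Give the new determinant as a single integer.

det is linear in row 1: changing M[1][1] by delta changes det by delta * cofactor(1,1).
Cofactor C_11 = (-1)^(1+1) * minor(1,1) = -4
Entry delta = 5 - 2 = 3
Det delta = 3 * -4 = -12
New det = -32 + -12 = -44

Answer: -44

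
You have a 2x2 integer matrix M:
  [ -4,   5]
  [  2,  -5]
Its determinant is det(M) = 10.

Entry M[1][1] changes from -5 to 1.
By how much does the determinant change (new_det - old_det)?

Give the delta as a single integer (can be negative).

Answer: -24

Derivation:
Cofactor C_11 = -4
Entry delta = 1 - -5 = 6
Det delta = entry_delta * cofactor = 6 * -4 = -24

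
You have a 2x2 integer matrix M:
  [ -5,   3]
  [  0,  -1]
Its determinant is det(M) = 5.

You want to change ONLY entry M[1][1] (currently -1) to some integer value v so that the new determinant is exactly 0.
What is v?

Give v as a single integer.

Answer: 0

Derivation:
det is linear in entry M[1][1]: det = old_det + (v - -1) * C_11
Cofactor C_11 = -5
Want det = 0: 5 + (v - -1) * -5 = 0
  (v - -1) = -5 / -5 = 1
  v = -1 + (1) = 0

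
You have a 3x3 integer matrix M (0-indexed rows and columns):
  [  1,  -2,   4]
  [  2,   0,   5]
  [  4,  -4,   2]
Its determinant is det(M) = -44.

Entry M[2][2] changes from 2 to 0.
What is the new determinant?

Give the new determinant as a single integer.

Answer: -52

Derivation:
det is linear in row 2: changing M[2][2] by delta changes det by delta * cofactor(2,2).
Cofactor C_22 = (-1)^(2+2) * minor(2,2) = 4
Entry delta = 0 - 2 = -2
Det delta = -2 * 4 = -8
New det = -44 + -8 = -52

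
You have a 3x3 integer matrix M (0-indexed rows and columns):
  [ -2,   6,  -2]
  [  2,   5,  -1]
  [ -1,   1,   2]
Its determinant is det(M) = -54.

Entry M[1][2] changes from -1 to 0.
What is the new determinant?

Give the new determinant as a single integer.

det is linear in row 1: changing M[1][2] by delta changes det by delta * cofactor(1,2).
Cofactor C_12 = (-1)^(1+2) * minor(1,2) = -4
Entry delta = 0 - -1 = 1
Det delta = 1 * -4 = -4
New det = -54 + -4 = -58

Answer: -58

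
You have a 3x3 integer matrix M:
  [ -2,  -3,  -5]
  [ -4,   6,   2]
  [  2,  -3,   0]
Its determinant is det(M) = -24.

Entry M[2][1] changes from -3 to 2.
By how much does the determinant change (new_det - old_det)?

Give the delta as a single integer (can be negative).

Answer: 120

Derivation:
Cofactor C_21 = 24
Entry delta = 2 - -3 = 5
Det delta = entry_delta * cofactor = 5 * 24 = 120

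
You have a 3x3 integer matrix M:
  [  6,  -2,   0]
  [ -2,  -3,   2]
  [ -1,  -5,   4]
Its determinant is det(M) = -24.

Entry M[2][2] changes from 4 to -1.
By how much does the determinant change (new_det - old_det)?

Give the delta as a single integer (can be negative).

Answer: 110

Derivation:
Cofactor C_22 = -22
Entry delta = -1 - 4 = -5
Det delta = entry_delta * cofactor = -5 * -22 = 110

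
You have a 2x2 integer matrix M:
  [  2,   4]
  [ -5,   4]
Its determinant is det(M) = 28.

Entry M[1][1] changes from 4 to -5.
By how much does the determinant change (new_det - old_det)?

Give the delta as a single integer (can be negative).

Cofactor C_11 = 2
Entry delta = -5 - 4 = -9
Det delta = entry_delta * cofactor = -9 * 2 = -18

Answer: -18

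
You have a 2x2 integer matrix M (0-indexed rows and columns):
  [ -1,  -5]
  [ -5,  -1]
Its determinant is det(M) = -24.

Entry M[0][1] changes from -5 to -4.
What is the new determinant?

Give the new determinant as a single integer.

det is linear in row 0: changing M[0][1] by delta changes det by delta * cofactor(0,1).
Cofactor C_01 = (-1)^(0+1) * minor(0,1) = 5
Entry delta = -4 - -5 = 1
Det delta = 1 * 5 = 5
New det = -24 + 5 = -19

Answer: -19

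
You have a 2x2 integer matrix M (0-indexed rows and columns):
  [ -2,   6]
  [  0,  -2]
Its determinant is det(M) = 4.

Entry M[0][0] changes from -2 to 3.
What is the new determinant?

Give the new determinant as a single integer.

det is linear in row 0: changing M[0][0] by delta changes det by delta * cofactor(0,0).
Cofactor C_00 = (-1)^(0+0) * minor(0,0) = -2
Entry delta = 3 - -2 = 5
Det delta = 5 * -2 = -10
New det = 4 + -10 = -6

Answer: -6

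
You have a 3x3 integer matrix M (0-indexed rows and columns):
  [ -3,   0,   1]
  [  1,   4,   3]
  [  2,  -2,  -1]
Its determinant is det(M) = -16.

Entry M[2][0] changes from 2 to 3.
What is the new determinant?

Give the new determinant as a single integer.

det is linear in row 2: changing M[2][0] by delta changes det by delta * cofactor(2,0).
Cofactor C_20 = (-1)^(2+0) * minor(2,0) = -4
Entry delta = 3 - 2 = 1
Det delta = 1 * -4 = -4
New det = -16 + -4 = -20

Answer: -20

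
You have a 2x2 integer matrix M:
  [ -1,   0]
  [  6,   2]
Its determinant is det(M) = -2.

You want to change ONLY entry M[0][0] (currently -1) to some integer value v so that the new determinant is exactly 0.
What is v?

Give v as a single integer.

Answer: 0

Derivation:
det is linear in entry M[0][0]: det = old_det + (v - -1) * C_00
Cofactor C_00 = 2
Want det = 0: -2 + (v - -1) * 2 = 0
  (v - -1) = 2 / 2 = 1
  v = -1 + (1) = 0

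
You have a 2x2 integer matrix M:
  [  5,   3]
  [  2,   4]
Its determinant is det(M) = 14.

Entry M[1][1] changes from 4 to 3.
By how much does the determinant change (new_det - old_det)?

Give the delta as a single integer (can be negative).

Answer: -5

Derivation:
Cofactor C_11 = 5
Entry delta = 3 - 4 = -1
Det delta = entry_delta * cofactor = -1 * 5 = -5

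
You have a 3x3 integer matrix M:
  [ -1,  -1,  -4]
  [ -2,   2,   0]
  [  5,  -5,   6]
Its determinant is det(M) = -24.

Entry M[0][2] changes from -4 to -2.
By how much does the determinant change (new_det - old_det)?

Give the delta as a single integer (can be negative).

Answer: 0

Derivation:
Cofactor C_02 = 0
Entry delta = -2 - -4 = 2
Det delta = entry_delta * cofactor = 2 * 0 = 0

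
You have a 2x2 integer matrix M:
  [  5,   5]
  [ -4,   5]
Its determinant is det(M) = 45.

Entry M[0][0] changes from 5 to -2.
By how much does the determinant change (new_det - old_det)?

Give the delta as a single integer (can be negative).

Cofactor C_00 = 5
Entry delta = -2 - 5 = -7
Det delta = entry_delta * cofactor = -7 * 5 = -35

Answer: -35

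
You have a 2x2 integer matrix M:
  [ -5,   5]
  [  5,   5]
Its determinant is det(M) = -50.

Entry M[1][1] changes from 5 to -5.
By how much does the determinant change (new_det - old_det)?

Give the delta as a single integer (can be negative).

Cofactor C_11 = -5
Entry delta = -5 - 5 = -10
Det delta = entry_delta * cofactor = -10 * -5 = 50

Answer: 50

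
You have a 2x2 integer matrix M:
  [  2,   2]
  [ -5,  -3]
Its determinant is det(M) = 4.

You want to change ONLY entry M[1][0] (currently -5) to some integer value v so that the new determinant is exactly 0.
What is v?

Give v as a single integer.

det is linear in entry M[1][0]: det = old_det + (v - -5) * C_10
Cofactor C_10 = -2
Want det = 0: 4 + (v - -5) * -2 = 0
  (v - -5) = -4 / -2 = 2
  v = -5 + (2) = -3

Answer: -3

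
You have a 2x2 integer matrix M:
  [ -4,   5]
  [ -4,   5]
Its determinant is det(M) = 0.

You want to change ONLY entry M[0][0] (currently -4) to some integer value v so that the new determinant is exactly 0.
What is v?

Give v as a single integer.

Answer: -4

Derivation:
det is linear in entry M[0][0]: det = old_det + (v - -4) * C_00
Cofactor C_00 = 5
Want det = 0: 0 + (v - -4) * 5 = 0
  (v - -4) = 0 / 5 = 0
  v = -4 + (0) = -4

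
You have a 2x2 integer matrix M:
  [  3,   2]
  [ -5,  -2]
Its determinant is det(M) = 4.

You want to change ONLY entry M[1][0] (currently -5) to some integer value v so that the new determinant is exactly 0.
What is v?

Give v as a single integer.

det is linear in entry M[1][0]: det = old_det + (v - -5) * C_10
Cofactor C_10 = -2
Want det = 0: 4 + (v - -5) * -2 = 0
  (v - -5) = -4 / -2 = 2
  v = -5 + (2) = -3

Answer: -3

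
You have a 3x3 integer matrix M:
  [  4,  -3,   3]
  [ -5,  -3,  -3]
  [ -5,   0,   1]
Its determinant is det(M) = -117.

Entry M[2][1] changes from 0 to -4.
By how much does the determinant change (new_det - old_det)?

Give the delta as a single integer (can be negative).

Cofactor C_21 = -3
Entry delta = -4 - 0 = -4
Det delta = entry_delta * cofactor = -4 * -3 = 12

Answer: 12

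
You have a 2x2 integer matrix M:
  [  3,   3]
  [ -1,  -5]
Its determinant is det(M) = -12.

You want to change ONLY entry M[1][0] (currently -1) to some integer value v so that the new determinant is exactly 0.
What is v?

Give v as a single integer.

Answer: -5

Derivation:
det is linear in entry M[1][0]: det = old_det + (v - -1) * C_10
Cofactor C_10 = -3
Want det = 0: -12 + (v - -1) * -3 = 0
  (v - -1) = 12 / -3 = -4
  v = -1 + (-4) = -5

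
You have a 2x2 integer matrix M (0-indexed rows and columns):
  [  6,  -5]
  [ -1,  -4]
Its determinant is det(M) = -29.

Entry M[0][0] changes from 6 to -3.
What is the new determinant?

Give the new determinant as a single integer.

Answer: 7

Derivation:
det is linear in row 0: changing M[0][0] by delta changes det by delta * cofactor(0,0).
Cofactor C_00 = (-1)^(0+0) * minor(0,0) = -4
Entry delta = -3 - 6 = -9
Det delta = -9 * -4 = 36
New det = -29 + 36 = 7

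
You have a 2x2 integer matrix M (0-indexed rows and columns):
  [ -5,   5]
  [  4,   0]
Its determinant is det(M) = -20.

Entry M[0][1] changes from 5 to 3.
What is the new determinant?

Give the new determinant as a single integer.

Answer: -12

Derivation:
det is linear in row 0: changing M[0][1] by delta changes det by delta * cofactor(0,1).
Cofactor C_01 = (-1)^(0+1) * minor(0,1) = -4
Entry delta = 3 - 5 = -2
Det delta = -2 * -4 = 8
New det = -20 + 8 = -12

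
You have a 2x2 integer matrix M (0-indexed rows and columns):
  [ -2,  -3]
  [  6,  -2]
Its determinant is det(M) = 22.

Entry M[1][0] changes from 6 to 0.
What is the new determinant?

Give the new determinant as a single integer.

Answer: 4

Derivation:
det is linear in row 1: changing M[1][0] by delta changes det by delta * cofactor(1,0).
Cofactor C_10 = (-1)^(1+0) * minor(1,0) = 3
Entry delta = 0 - 6 = -6
Det delta = -6 * 3 = -18
New det = 22 + -18 = 4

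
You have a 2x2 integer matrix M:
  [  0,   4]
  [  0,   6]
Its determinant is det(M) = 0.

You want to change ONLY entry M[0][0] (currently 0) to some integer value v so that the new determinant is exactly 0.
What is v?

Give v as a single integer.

det is linear in entry M[0][0]: det = old_det + (v - 0) * C_00
Cofactor C_00 = 6
Want det = 0: 0 + (v - 0) * 6 = 0
  (v - 0) = 0 / 6 = 0
  v = 0 + (0) = 0

Answer: 0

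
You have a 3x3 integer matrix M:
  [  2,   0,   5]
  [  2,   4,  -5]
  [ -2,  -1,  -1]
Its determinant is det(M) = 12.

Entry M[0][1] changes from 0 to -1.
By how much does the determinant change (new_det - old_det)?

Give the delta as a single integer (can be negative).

Cofactor C_01 = 12
Entry delta = -1 - 0 = -1
Det delta = entry_delta * cofactor = -1 * 12 = -12

Answer: -12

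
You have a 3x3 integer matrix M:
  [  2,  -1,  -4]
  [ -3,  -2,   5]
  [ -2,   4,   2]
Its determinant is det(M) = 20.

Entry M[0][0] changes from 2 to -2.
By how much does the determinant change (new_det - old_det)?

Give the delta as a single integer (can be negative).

Cofactor C_00 = -24
Entry delta = -2 - 2 = -4
Det delta = entry_delta * cofactor = -4 * -24 = 96

Answer: 96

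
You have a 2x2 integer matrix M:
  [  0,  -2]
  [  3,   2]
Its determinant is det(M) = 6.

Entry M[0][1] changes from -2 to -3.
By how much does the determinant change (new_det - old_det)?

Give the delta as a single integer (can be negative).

Cofactor C_01 = -3
Entry delta = -3 - -2 = -1
Det delta = entry_delta * cofactor = -1 * -3 = 3

Answer: 3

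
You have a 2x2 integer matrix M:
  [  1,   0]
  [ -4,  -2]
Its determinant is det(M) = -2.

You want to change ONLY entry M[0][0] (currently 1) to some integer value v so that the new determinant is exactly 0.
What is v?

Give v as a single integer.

det is linear in entry M[0][0]: det = old_det + (v - 1) * C_00
Cofactor C_00 = -2
Want det = 0: -2 + (v - 1) * -2 = 0
  (v - 1) = 2 / -2 = -1
  v = 1 + (-1) = 0

Answer: 0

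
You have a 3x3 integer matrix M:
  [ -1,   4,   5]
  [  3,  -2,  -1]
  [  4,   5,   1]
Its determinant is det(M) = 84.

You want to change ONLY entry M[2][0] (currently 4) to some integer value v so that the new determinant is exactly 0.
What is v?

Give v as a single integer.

Answer: -10

Derivation:
det is linear in entry M[2][0]: det = old_det + (v - 4) * C_20
Cofactor C_20 = 6
Want det = 0: 84 + (v - 4) * 6 = 0
  (v - 4) = -84 / 6 = -14
  v = 4 + (-14) = -10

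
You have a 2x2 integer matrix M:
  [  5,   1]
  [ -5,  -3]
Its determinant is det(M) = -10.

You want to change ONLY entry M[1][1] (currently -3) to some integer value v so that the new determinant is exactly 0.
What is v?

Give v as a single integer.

det is linear in entry M[1][1]: det = old_det + (v - -3) * C_11
Cofactor C_11 = 5
Want det = 0: -10 + (v - -3) * 5 = 0
  (v - -3) = 10 / 5 = 2
  v = -3 + (2) = -1

Answer: -1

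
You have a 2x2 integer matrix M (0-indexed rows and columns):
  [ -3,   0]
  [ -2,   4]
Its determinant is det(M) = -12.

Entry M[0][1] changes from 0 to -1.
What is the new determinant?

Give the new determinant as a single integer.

det is linear in row 0: changing M[0][1] by delta changes det by delta * cofactor(0,1).
Cofactor C_01 = (-1)^(0+1) * minor(0,1) = 2
Entry delta = -1 - 0 = -1
Det delta = -1 * 2 = -2
New det = -12 + -2 = -14

Answer: -14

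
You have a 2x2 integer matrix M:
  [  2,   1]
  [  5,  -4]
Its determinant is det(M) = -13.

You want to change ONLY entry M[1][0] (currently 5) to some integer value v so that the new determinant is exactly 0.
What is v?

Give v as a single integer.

det is linear in entry M[1][0]: det = old_det + (v - 5) * C_10
Cofactor C_10 = -1
Want det = 0: -13 + (v - 5) * -1 = 0
  (v - 5) = 13 / -1 = -13
  v = 5 + (-13) = -8

Answer: -8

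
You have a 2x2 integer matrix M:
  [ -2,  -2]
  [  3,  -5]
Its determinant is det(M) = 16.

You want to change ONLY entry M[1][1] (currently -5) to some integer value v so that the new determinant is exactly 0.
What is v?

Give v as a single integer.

Answer: 3

Derivation:
det is linear in entry M[1][1]: det = old_det + (v - -5) * C_11
Cofactor C_11 = -2
Want det = 0: 16 + (v - -5) * -2 = 0
  (v - -5) = -16 / -2 = 8
  v = -5 + (8) = 3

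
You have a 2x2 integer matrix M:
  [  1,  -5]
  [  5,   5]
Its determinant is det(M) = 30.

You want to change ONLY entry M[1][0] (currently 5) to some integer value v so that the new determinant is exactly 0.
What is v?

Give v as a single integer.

det is linear in entry M[1][0]: det = old_det + (v - 5) * C_10
Cofactor C_10 = 5
Want det = 0: 30 + (v - 5) * 5 = 0
  (v - 5) = -30 / 5 = -6
  v = 5 + (-6) = -1

Answer: -1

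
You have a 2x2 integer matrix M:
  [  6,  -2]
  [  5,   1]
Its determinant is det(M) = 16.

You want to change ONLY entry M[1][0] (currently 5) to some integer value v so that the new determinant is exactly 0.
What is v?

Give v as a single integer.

Answer: -3

Derivation:
det is linear in entry M[1][0]: det = old_det + (v - 5) * C_10
Cofactor C_10 = 2
Want det = 0: 16 + (v - 5) * 2 = 0
  (v - 5) = -16 / 2 = -8
  v = 5 + (-8) = -3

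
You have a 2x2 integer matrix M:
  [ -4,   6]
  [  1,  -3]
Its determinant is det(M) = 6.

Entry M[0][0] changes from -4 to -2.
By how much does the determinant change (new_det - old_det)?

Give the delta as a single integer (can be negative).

Cofactor C_00 = -3
Entry delta = -2 - -4 = 2
Det delta = entry_delta * cofactor = 2 * -3 = -6

Answer: -6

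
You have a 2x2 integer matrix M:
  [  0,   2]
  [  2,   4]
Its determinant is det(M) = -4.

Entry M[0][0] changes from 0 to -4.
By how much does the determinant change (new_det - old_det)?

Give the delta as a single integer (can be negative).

Cofactor C_00 = 4
Entry delta = -4 - 0 = -4
Det delta = entry_delta * cofactor = -4 * 4 = -16

Answer: -16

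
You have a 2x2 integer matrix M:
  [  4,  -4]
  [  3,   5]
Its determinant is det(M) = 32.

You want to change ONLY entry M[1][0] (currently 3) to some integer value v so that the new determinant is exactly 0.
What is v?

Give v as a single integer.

Answer: -5

Derivation:
det is linear in entry M[1][0]: det = old_det + (v - 3) * C_10
Cofactor C_10 = 4
Want det = 0: 32 + (v - 3) * 4 = 0
  (v - 3) = -32 / 4 = -8
  v = 3 + (-8) = -5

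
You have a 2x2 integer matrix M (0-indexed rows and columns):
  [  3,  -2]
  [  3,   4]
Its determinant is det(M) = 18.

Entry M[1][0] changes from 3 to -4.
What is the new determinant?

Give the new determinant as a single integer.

Answer: 4

Derivation:
det is linear in row 1: changing M[1][0] by delta changes det by delta * cofactor(1,0).
Cofactor C_10 = (-1)^(1+0) * minor(1,0) = 2
Entry delta = -4 - 3 = -7
Det delta = -7 * 2 = -14
New det = 18 + -14 = 4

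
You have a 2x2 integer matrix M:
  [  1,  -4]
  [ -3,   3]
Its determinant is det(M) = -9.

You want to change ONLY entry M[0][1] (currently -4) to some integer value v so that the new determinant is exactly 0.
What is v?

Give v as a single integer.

Answer: -1

Derivation:
det is linear in entry M[0][1]: det = old_det + (v - -4) * C_01
Cofactor C_01 = 3
Want det = 0: -9 + (v - -4) * 3 = 0
  (v - -4) = 9 / 3 = 3
  v = -4 + (3) = -1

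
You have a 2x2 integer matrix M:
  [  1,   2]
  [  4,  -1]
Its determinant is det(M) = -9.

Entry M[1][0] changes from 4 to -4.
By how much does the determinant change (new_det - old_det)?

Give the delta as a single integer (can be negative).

Cofactor C_10 = -2
Entry delta = -4 - 4 = -8
Det delta = entry_delta * cofactor = -8 * -2 = 16

Answer: 16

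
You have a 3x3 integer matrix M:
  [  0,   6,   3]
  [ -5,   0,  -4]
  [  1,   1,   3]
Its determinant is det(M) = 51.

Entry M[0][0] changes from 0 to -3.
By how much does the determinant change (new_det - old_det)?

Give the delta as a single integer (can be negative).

Cofactor C_00 = 4
Entry delta = -3 - 0 = -3
Det delta = entry_delta * cofactor = -3 * 4 = -12

Answer: -12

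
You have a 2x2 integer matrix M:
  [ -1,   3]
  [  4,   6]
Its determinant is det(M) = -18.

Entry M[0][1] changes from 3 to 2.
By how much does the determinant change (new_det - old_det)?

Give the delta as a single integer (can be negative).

Answer: 4

Derivation:
Cofactor C_01 = -4
Entry delta = 2 - 3 = -1
Det delta = entry_delta * cofactor = -1 * -4 = 4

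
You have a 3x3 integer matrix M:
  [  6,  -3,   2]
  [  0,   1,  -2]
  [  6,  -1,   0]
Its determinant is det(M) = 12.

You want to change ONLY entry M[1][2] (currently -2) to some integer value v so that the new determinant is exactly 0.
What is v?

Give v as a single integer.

det is linear in entry M[1][2]: det = old_det + (v - -2) * C_12
Cofactor C_12 = -12
Want det = 0: 12 + (v - -2) * -12 = 0
  (v - -2) = -12 / -12 = 1
  v = -2 + (1) = -1

Answer: -1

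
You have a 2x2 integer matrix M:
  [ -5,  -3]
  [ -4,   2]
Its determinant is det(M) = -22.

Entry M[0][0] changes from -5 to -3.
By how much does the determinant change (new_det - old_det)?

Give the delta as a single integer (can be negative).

Answer: 4

Derivation:
Cofactor C_00 = 2
Entry delta = -3 - -5 = 2
Det delta = entry_delta * cofactor = 2 * 2 = 4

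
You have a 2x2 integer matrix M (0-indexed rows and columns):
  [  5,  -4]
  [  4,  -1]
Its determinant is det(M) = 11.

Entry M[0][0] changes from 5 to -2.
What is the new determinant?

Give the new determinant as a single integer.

Answer: 18

Derivation:
det is linear in row 0: changing M[0][0] by delta changes det by delta * cofactor(0,0).
Cofactor C_00 = (-1)^(0+0) * minor(0,0) = -1
Entry delta = -2 - 5 = -7
Det delta = -7 * -1 = 7
New det = 11 + 7 = 18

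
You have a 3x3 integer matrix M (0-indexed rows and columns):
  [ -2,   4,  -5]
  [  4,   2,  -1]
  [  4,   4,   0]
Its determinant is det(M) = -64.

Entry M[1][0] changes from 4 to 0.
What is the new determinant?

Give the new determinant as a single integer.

det is linear in row 1: changing M[1][0] by delta changes det by delta * cofactor(1,0).
Cofactor C_10 = (-1)^(1+0) * minor(1,0) = -20
Entry delta = 0 - 4 = -4
Det delta = -4 * -20 = 80
New det = -64 + 80 = 16

Answer: 16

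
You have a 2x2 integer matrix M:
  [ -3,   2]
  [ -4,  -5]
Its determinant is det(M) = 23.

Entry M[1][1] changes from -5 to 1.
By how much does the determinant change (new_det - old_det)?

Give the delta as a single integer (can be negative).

Cofactor C_11 = -3
Entry delta = 1 - -5 = 6
Det delta = entry_delta * cofactor = 6 * -3 = -18

Answer: -18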